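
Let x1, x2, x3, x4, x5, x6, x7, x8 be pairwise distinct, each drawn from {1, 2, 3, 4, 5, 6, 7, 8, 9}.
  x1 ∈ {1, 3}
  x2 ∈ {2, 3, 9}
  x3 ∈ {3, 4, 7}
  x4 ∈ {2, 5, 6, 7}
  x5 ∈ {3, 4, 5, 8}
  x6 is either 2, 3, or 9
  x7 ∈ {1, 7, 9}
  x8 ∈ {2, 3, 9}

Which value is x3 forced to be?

x2, x6, x8 share exactly the 3 values {2, 3, 9}; by pigeonhole those values go to them, so strike 2, 3, 9 from x1, x3, x4, x5, x7.
That leaves x1 = 1. Remove 1 from x7.
That leaves x7 = 7. Remove 7 from x3, x4.
So x3 = 4.

4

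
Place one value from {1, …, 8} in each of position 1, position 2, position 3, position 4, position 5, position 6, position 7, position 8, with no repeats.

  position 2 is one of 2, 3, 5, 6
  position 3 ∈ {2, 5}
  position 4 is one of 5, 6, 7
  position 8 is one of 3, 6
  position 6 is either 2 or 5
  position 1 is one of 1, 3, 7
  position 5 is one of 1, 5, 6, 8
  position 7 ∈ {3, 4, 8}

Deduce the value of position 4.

7

Among the 8 variables, 4 fits only position 7 (and all 8 values in {1, 2, 3, 4, 5, 6, 7, 8} must be used), so position 7 = 4.
Among the 7 still-open variables, 8 fits only position 5 (and all 7 values in {1, 2, 3, 5, 6, 7, 8} must be used), so position 5 = 8.
Among the 6 still-open variables, 1 fits only position 1 (and all 6 values in {1, 2, 3, 5, 6, 7} must be used), so position 1 = 1.
The 5 still-open variables together cover exactly {2, 3, 5, 6, 7} — 5 values for 5 variables — and 7 appears only in position 4's list, so position 4 = 7.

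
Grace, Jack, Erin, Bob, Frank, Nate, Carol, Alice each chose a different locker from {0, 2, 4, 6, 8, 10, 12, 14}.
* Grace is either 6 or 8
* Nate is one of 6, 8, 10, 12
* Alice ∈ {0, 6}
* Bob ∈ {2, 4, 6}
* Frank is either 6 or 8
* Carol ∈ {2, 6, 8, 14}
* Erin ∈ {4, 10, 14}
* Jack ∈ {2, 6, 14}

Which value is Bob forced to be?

The 8 variables together cover exactly {0, 2, 4, 6, 8, 10, 12, 14} — 8 values for 8 variables — and 0 appears only in Alice's list, so Alice = 0.
The 7 still-open variables together cover exactly {2, 4, 6, 8, 10, 12, 14} — 7 values for 7 variables — and 12 appears only in Nate's list, so Nate = 12.
Among the 6 still-open variables, 10 fits only Erin (and all 6 values in {2, 4, 6, 8, 10, 14} must be used), so Erin = 10.
The 5 still-open variables draw from only 5 values {2, 4, 6, 8, 14}, so each is used; only Bob can be 4, hence Bob = 4.

4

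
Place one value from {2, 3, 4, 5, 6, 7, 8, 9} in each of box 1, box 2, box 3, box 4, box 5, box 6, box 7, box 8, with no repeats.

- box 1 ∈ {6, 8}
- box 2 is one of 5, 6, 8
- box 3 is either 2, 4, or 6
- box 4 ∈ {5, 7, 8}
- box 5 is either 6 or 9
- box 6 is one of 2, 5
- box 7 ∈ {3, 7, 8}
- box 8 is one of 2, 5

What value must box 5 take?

The 8 variables draw from only 8 values {2, 3, 4, 5, 6, 7, 8, 9}, so each is used; only box 7 can be 3, hence box 7 = 3.
The 7 still-open variables draw from only 7 values {2, 4, 5, 6, 7, 8, 9}, so each is used; only box 3 can be 4, hence box 3 = 4.
Among the 6 still-open variables, 7 fits only box 4 (and all 6 values in {2, 5, 6, 7, 8, 9} must be used), so box 4 = 7.
The 5 still-open variables draw from only 5 values {2, 5, 6, 8, 9}, so each is used; only box 5 can be 9, hence box 5 = 9.

9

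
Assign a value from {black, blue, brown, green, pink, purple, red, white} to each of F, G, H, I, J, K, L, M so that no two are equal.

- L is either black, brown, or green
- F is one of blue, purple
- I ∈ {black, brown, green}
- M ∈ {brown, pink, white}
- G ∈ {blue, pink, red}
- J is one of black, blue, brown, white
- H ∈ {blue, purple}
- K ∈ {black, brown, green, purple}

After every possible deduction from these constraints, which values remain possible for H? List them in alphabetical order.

Among the 8 variables, red fits only G (and all 8 values in {black, blue, brown, green, pink, purple, red, white} must be used), so G = red.
The 7 still-open variables draw from only 7 values {black, blue, brown, green, pink, purple, white}, so each is used; only M can be pink, hence M = pink.
The 6 still-open variables draw from only 6 values {black, blue, brown, green, purple, white}, so each is used; only J can be white, hence J = white.
The 2 variables F and H are confined to {blue, purple}, which locks those values in; drop them from K.
No further eliminations apply; H can still be any of blue, purple.

blue, purple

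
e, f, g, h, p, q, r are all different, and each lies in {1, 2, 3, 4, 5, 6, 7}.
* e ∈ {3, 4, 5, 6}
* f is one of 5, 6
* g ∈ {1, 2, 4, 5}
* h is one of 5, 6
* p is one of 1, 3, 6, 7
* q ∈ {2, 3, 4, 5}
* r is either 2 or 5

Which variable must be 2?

Among the 7 variables, 7 fits only p (and all 7 values in {1, 2, 3, 4, 5, 6, 7} must be used), so p = 7.
Among the 6 still-open variables, 1 fits only g (and all 6 values in {1, 2, 3, 4, 5, 6} must be used), so g = 1.
The 2 variables f and h are confined to {5, 6}, which locks those values in; drop them from e, q, r.
So 2 goes to r.

r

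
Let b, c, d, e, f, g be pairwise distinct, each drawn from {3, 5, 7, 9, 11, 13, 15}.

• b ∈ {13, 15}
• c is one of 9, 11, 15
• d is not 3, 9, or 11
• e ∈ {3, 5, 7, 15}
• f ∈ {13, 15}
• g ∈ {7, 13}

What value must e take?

3

The 2 variables b and f are confined to {13, 15}, which locks those values in; drop them from c, d, e, g.
g must be 7 (only option left). Strike 7 from d, e.
d's domain is down to {5}, so d = 5. Strike 5 from e.
So e = 3.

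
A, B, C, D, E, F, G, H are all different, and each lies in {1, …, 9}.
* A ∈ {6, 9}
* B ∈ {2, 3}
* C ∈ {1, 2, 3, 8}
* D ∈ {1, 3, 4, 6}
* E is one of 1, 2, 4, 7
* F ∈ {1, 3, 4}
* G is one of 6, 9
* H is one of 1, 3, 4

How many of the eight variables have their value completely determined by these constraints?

3

The 8 variables together cover exactly {1, 2, 3, 4, 6, 7, 8, 9} — 8 values for 8 variables — and 7 appears only in E's list, so E = 7.
The 7 still-open variables draw from only 7 values {1, 2, 3, 4, 6, 8, 9}, so each is used; only C can be 8, hence C = 8.
The 6 still-open variables draw from only 6 values {1, 2, 3, 4, 6, 9}, so each is used; only B can be 2, hence B = 2.
A and G between them cover only {6, 9} — a naked pair. Remove those values from D.
Determined: B=2, C=8, E=7. The other variables each still have more than one consistent value. That makes 3.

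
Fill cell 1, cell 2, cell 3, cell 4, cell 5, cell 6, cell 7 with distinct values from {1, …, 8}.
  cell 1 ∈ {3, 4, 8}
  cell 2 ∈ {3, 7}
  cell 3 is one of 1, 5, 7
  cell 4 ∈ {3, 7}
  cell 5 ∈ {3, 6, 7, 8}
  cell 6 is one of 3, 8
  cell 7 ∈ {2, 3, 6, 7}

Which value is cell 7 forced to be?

cell 2 and cell 4 between them cover only {3, 7} — a naked pair. Remove those values from cell 1, cell 3, cell 5, cell 6, cell 7.
cell 6's domain is down to {8}, so cell 6 = 8. So cell 1, cell 5 can't be 8.
That leaves cell 1 = 4.
cell 5 has just one choice, so cell 5 = 6. Strike 6 from cell 7.
So cell 7 = 2.

2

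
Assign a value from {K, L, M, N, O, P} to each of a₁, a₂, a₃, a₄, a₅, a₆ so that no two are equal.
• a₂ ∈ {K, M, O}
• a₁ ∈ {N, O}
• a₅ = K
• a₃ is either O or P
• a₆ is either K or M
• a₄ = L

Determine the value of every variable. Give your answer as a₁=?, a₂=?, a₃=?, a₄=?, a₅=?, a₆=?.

a₁=N, a₂=O, a₃=P, a₄=L, a₅=K, a₆=M

a₄'s domain is down to {L}, so a₄ = L.
a₅ has just one choice, so a₅ = K. Eliminate K elsewhere: a₂, a₆.
a₆'s domain is down to {M}, so a₆ = M. Eliminate M elsewhere: a₂.
That leaves a₂ = O. Remove O from a₁, a₃.
a₃'s domain is down to {P}, so a₃ = P.
a₁'s domain is down to {N}, so a₁ = N.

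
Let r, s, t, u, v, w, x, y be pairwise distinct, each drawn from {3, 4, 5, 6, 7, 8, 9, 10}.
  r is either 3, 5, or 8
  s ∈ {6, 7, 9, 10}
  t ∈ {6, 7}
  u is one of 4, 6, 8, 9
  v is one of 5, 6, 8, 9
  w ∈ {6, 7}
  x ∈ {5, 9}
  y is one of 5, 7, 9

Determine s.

10

The 8 variables draw from only 8 values {3, 4, 5, 6, 7, 8, 9, 10}, so each is used; only r can be 3, hence r = 3.
The 7 still-open variables together cover exactly {4, 5, 6, 7, 8, 9, 10} — 7 values for 7 variables — and 4 appears only in u's list, so u = 4.
The 6 still-open variables draw from only 6 values {5, 6, 7, 8, 9, 10}, so each is used; only v can be 8, hence v = 8.
Among the 5 still-open variables, 10 fits only s (and all 5 values in {5, 6, 7, 9, 10} must be used), so s = 10.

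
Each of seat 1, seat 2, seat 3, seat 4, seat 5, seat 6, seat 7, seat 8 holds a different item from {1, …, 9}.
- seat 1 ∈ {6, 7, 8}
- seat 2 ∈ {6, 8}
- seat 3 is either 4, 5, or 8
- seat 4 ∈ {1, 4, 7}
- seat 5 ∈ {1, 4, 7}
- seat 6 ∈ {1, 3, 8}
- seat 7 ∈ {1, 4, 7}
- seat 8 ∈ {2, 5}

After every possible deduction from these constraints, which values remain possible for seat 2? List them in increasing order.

6, 8

The 8 variables draw from only 8 values {1, 2, 3, 4, 5, 6, 7, 8}, so each is used; only seat 8 can be 2, hence seat 8 = 2.
The 7 still-open variables together cover exactly {1, 3, 4, 5, 6, 7, 8} — 7 values for 7 variables — and 3 appears only in seat 6's list, so seat 6 = 3.
The 6 still-open variables together cover exactly {1, 4, 5, 6, 7, 8} — 6 values for 6 variables — and 5 appears only in seat 3's list, so seat 3 = 5.
The 3 variables seat 4, seat 5, seat 7 are confined to {1, 4, 7}, which locks those values in; drop them from seat 1.
No further eliminations apply; seat 2 can still be any of 6, 8.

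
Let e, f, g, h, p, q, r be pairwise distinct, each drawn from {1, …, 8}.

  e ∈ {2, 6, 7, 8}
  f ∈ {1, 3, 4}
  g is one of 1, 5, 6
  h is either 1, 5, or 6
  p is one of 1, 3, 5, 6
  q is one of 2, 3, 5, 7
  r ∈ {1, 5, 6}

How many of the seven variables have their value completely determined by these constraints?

2

The 3 variables g, h, r are confined to {1, 5, 6}, which locks those values in; drop them from e, f, p, q.
p has just one choice, so p = 3. So f, q can't be 3.
That leaves f = 4.
Determined: f=4, p=3. The other variables each still have more than one consistent value. That makes 2.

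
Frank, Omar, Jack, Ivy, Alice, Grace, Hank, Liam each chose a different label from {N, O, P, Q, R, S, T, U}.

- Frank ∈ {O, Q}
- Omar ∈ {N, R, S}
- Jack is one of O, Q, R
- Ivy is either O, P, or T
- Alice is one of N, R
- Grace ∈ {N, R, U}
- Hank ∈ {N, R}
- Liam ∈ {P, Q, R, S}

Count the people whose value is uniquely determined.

4

The 8 variables together cover exactly {N, O, P, Q, R, S, T, U} — 8 values for 8 variables — and T appears only in Ivy's list, so Ivy = T.
Among the 7 still-open variables, P fits only Liam (and all 7 values in {N, O, P, Q, R, S, U} must be used), so Liam = P.
The 6 still-open variables together cover exactly {N, O, Q, R, S, U} — 6 values for 6 variables — and S appears only in Omar's list, so Omar = S.
The 5 still-open variables together cover exactly {N, O, Q, R, U} — 5 values for 5 variables — and U appears only in Grace's list, so Grace = U.
The 2 variables Alice and Hank are confined to {N, R}, which locks those values in; drop them from Jack.
Determined: Omar=S, Ivy=T, Grace=U, Liam=P. The other people each still have more than one consistent value. That makes 4.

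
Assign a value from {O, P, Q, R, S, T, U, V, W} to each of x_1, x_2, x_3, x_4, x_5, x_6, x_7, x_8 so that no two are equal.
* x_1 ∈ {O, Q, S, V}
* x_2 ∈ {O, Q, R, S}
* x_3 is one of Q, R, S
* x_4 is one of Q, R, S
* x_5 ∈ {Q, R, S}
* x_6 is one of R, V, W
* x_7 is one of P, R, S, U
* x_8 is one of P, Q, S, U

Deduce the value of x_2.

O

Among the 8 variables, W fits only x_6 (and all 8 values in {O, P, Q, R, S, U, V, W} must be used), so x_6 = W.
Among the 7 still-open variables, V fits only x_1 (and all 7 values in {O, P, Q, R, S, U, V} must be used), so x_1 = V.
The 6 still-open variables draw from only 6 values {O, P, Q, R, S, U}, so each is used; only x_2 can be O, hence x_2 = O.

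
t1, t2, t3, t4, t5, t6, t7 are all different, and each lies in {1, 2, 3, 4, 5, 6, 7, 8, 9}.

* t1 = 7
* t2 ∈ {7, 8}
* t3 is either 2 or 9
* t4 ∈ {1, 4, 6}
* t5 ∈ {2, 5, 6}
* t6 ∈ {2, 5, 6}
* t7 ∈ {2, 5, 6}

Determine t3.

9

t1's domain is down to {7}, so t1 = 7. So t2 can't be 7.
t2's domain is down to {8}, so t2 = 8.
The 3 variables t5, t6, t7 are confined to {2, 5, 6}, which locks those values in; drop them from t3, t4.
So t3 = 9.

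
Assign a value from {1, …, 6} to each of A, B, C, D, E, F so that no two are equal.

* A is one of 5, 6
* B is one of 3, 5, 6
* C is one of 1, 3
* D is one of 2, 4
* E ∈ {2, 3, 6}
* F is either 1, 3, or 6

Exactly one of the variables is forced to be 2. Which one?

The 6 variables draw from only 6 values {1, 2, 3, 4, 5, 6}, so each is used; only D can be 4, hence D = 4.
The 5 still-open variables together cover exactly {1, 2, 3, 5, 6} — 5 values for 5 variables — and 2 appears only in E's list, so E = 2.

E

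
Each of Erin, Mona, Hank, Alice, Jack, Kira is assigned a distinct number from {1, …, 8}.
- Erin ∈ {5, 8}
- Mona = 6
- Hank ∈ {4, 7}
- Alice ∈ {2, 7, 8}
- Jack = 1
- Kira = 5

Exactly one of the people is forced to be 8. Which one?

Mona must be 6 (only option left).
Jack must be 1 (only option left).
Kira's domain is down to {5}, so Kira = 5. Strike 5 from Erin.
So 8 goes to Erin.

Erin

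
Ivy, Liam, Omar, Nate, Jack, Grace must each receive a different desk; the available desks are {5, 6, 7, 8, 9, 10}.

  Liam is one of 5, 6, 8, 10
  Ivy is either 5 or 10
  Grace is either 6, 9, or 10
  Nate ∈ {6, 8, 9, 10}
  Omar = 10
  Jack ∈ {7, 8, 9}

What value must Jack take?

Omar must be 10 (only option left). So Ivy, Liam, Nate, Grace can't be 10.
Ivy's domain is down to {5}, so Ivy = 5. Eliminate 5 elsewhere: Liam.
The 4 still-open variables together cover exactly {6, 7, 8, 9} — 4 values for 4 variables — and 7 appears only in Jack's list, so Jack = 7.

7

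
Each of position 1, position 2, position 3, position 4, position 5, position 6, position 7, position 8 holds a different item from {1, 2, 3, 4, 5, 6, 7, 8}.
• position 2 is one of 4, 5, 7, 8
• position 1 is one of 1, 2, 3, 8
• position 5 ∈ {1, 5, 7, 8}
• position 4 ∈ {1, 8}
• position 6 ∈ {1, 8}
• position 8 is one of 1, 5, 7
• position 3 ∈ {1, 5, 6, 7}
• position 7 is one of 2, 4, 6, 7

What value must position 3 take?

The 8 variables together cover exactly {1, 2, 3, 4, 5, 6, 7, 8} — 8 values for 8 variables — and 3 appears only in position 1's list, so position 1 = 3.
The 7 still-open variables draw from only 7 values {1, 2, 4, 5, 6, 7, 8}, so each is used; only position 7 can be 2, hence position 7 = 2.
Among the 6 still-open variables, 4 fits only position 2 (and all 6 values in {1, 4, 5, 6, 7, 8} must be used), so position 2 = 4.
Among the 5 still-open variables, 6 fits only position 3 (and all 5 values in {1, 5, 6, 7, 8} must be used), so position 3 = 6.

6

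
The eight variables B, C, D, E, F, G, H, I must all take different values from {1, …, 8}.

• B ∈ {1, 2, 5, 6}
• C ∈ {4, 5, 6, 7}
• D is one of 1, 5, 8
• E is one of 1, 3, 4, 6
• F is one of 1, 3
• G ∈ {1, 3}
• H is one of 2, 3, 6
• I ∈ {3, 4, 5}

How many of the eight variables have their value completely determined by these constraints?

2

Among the 8 variables, 7 fits only C (and all 8 values in {1, 2, 3, 4, 5, 6, 7, 8} must be used), so C = 7.
The 7 still-open variables draw from only 7 values {1, 2, 3, 4, 5, 6, 8}, so each is used; only D can be 8, hence D = 8.
F and G share exactly the 2 values {1, 3}; by pigeonhole those values go to them, so strike 1, 3 from B, E, H, I.
Determined: C=7, D=8. The other variables each still have more than one consistent value. That makes 2.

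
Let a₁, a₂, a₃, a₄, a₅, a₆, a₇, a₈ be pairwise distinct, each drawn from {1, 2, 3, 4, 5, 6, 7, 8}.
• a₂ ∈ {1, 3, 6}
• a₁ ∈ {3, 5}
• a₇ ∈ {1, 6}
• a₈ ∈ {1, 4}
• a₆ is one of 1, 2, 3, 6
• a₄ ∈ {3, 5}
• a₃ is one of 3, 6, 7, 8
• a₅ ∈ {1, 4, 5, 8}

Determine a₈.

The 8 variables together cover exactly {1, 2, 3, 4, 5, 6, 7, 8} — 8 values for 8 variables — and 2 appears only in a₆'s list, so a₆ = 2.
The 7 still-open variables together cover exactly {1, 3, 4, 5, 6, 7, 8} — 7 values for 7 variables — and 7 appears only in a₃'s list, so a₃ = 7.
Among the 6 still-open variables, 8 fits only a₅ (and all 6 values in {1, 3, 4, 5, 6, 8} must be used), so a₅ = 8.
The 5 still-open variables together cover exactly {1, 3, 4, 5, 6} — 5 values for 5 variables — and 4 appears only in a₈'s list, so a₈ = 4.

4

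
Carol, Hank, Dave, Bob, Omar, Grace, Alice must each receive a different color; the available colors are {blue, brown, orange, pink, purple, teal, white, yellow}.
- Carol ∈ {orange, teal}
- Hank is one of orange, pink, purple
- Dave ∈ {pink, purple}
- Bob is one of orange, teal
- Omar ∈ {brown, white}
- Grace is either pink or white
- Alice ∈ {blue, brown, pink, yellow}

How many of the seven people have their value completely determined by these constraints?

2

Carol and Bob share exactly the 2 values {orange, teal}; by pigeonhole those values go to them, so strike orange, teal from Hank.
Hank and Dave share exactly the 2 values {pink, purple}; by pigeonhole those values go to them, so strike pink, purple from Grace, Alice.
Grace has just one choice, so Grace = white. Eliminate white elsewhere: Omar.
That leaves Omar = brown. Strike brown from Alice.
Determined: Omar=brown, Grace=white. The other people each still have more than one consistent value. That makes 2.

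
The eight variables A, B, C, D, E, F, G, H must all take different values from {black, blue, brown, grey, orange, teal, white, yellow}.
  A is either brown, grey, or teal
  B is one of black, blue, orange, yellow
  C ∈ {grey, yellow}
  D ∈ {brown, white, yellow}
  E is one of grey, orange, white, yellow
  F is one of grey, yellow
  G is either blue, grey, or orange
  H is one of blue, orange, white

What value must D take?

The 8 variables together cover exactly {black, blue, brown, grey, orange, teal, white, yellow} — 8 values for 8 variables — and black appears only in B's list, so B = black.
The 7 still-open variables together cover exactly {blue, brown, grey, orange, teal, white, yellow} — 7 values for 7 variables — and teal appears only in A's list, so A = teal.
Among the 6 still-open variables, brown fits only D (and all 6 values in {blue, brown, grey, orange, white, yellow} must be used), so D = brown.

brown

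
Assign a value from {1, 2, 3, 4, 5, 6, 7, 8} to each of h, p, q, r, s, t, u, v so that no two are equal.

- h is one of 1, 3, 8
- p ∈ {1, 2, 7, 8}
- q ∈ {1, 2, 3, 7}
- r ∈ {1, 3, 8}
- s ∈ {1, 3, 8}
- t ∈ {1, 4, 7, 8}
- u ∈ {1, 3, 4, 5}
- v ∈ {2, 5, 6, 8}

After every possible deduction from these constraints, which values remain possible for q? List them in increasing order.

2, 7

The 8 variables together cover exactly {1, 2, 3, 4, 5, 6, 7, 8} — 8 values for 8 variables — and 6 appears only in v's list, so v = 6.
Among the 7 still-open variables, 5 fits only u (and all 7 values in {1, 2, 3, 4, 5, 7, 8} must be used), so u = 5.
The 6 still-open variables together cover exactly {1, 2, 3, 4, 7, 8} — 6 values for 6 variables — and 4 appears only in t's list, so t = 4.
h, r, s share exactly the 3 values {1, 3, 8}; by pigeonhole those values go to them, so strike 1, 3, 8 from p, q.
No further eliminations apply; q can still be any of 2, 7.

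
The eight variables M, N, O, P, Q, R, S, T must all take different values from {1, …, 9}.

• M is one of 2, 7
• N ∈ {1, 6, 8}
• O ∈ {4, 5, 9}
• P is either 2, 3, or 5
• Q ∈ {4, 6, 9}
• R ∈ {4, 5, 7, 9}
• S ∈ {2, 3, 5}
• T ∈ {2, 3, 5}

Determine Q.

6

P, S, T between them cover only {2, 3, 5} — a naked triple. Remove those values from M, O, R.
M has just one choice, so M = 7. Remove 7 from R.
O and R between them cover only {4, 9} — a naked pair. Remove those values from Q.
So Q = 6.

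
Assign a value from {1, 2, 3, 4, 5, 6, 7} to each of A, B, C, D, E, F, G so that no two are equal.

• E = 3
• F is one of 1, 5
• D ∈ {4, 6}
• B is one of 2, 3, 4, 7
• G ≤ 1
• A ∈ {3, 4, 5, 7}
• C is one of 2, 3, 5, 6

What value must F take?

5

E's domain is down to {3}, so E = 3. Remove 3 from A, B, C.
G must be 1 (only option left). Eliminate 1 elsewhere: F.
So F = 5.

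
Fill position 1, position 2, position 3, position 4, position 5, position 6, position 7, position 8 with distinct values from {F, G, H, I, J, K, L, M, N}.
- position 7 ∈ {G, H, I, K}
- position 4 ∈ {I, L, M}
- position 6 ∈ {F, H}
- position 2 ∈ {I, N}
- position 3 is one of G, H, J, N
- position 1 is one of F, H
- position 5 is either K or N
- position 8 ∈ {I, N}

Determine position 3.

position 1 and position 6 share exactly the 2 values {F, H}; by pigeonhole those values go to them, so strike F, H from position 3, position 7.
position 2 and position 8 between them cover only {I, N} — a naked pair. Remove those values from position 3, position 4, position 5, position 7.
position 5's domain is down to {K}, so position 5 = K. Eliminate K elsewhere: position 7.
position 7 must be G (only option left). Eliminate G elsewhere: position 3.
So position 3 = J.

J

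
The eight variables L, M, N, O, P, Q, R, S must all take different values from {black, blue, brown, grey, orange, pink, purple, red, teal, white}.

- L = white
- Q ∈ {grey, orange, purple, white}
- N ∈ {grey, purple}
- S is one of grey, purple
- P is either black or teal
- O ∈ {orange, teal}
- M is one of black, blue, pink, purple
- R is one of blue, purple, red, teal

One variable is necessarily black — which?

P

L's domain is down to {white}, so L = white. So Q can't be white.
N and S share exactly the 2 values {grey, purple}; by pigeonhole those values go to them, so strike grey, purple from M, Q, R.
Q has just one choice, so Q = orange. Remove orange from O.
O has just one choice, so O = teal. Remove teal from P, R.
So black goes to P.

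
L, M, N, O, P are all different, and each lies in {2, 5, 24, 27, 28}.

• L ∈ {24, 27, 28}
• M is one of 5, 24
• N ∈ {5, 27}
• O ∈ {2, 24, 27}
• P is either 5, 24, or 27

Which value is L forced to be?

The 5 variables together cover exactly {2, 5, 24, 27, 28} — 5 values for 5 variables — and 2 appears only in O's list, so O = 2.
The 4 still-open variables draw from only 4 values {5, 24, 27, 28}, so each is used; only L can be 28, hence L = 28.

28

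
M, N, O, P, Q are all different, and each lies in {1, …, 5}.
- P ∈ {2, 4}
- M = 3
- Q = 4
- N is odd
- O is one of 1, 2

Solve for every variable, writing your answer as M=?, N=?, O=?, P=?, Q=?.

M=3, N=5, O=1, P=2, Q=4

M has just one choice, so M = 3. Remove 3 from N.
Q must be 4 (only option left). Eliminate 4 elsewhere: P.
P's domain is down to {2}, so P = 2. So O can't be 2.
That leaves O = 1. Eliminate 1 elsewhere: N.
That leaves N = 5.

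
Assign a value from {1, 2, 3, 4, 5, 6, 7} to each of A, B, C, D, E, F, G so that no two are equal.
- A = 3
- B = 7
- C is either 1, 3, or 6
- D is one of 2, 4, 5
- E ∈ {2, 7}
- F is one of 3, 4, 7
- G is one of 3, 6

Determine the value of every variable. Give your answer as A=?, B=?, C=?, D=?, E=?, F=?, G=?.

A has just one choice, so A = 3. So C, F, G can't be 3.
That leaves B = 7. Remove 7 from E, F.
E must be 2 (only option left). Remove 2 from D.
F's domain is down to {4}, so F = 4. Eliminate 4 elsewhere: D.
That leaves G = 6. So C can't be 6.
C must be 1 (only option left).
That leaves D = 5.

A=3, B=7, C=1, D=5, E=2, F=4, G=6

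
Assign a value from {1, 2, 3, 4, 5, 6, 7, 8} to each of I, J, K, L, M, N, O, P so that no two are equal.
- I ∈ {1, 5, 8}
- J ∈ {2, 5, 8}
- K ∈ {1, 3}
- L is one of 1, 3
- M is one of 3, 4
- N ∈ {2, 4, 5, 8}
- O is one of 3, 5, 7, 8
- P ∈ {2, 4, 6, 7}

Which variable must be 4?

M

The 8 variables draw from only 8 values {1, 2, 3, 4, 5, 6, 7, 8}, so each is used; only P can be 6, hence P = 6.
Among the 7 still-open variables, 7 fits only O (and all 7 values in {1, 2, 3, 4, 5, 7, 8} must be used), so O = 7.
K and L share exactly the 2 values {1, 3}; by pigeonhole those values go to them, so strike 1, 3 from I, M.
So 4 goes to M.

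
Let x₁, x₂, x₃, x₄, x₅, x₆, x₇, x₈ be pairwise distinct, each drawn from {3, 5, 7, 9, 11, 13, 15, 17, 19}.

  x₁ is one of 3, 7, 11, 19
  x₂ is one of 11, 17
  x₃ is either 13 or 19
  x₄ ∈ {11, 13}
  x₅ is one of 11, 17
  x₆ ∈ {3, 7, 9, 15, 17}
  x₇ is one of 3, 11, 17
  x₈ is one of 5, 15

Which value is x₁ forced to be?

7

x₂ and x₅ between them cover only {11, 17} — a naked pair. Remove those values from x₁, x₄, x₆, x₇.
x₄'s domain is down to {13}, so x₄ = 13. Remove 13 from x₃.
That leaves x₇ = 3. Remove 3 from x₁, x₆.
x₃ has just one choice, so x₃ = 19. Eliminate 19 elsewhere: x₁.
So x₁ = 7.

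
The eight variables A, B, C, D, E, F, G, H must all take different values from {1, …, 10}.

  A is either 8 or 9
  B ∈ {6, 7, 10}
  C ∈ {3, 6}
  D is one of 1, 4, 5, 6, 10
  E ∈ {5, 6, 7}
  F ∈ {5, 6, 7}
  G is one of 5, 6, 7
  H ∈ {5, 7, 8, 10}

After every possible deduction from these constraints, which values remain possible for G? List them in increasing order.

5, 6, 7

The 3 variables E, F, G are confined to {5, 6, 7}, which locks those values in; drop them from B, C, D, H.
B has just one choice, so B = 10. Eliminate 10 elsewhere: D, H.
C's domain is down to {3}, so C = 3.
H's domain is down to {8}, so H = 8. So A can't be 8.
That leaves A = 9.
No further eliminations apply; G can still be any of 5, 6, 7.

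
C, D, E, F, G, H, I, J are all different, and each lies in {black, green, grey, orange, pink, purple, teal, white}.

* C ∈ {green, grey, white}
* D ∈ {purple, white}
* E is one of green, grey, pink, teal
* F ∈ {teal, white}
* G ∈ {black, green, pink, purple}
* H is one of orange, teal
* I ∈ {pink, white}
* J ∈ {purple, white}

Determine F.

Among the 8 variables, black fits only G (and all 8 values in {black, green, grey, orange, pink, purple, teal, white} must be used), so G = black.
The 7 still-open variables draw from only 7 values {green, grey, orange, pink, purple, teal, white}, so each is used; only H can be orange, hence H = orange.
D and J between them cover only {purple, white} — a naked pair. Remove those values from C, F, I.
So F = teal.

teal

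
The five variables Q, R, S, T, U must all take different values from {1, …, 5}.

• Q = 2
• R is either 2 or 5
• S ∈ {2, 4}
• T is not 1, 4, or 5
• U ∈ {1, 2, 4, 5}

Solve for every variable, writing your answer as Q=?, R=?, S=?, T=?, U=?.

Q=2, R=5, S=4, T=3, U=1

Q's domain is down to {2}, so Q = 2. Eliminate 2 elsewhere: R, S, T, U.
R's domain is down to {5}, so R = 5. Remove 5 from U.
S's domain is down to {4}, so S = 4. Remove 4 from U.
T's domain is down to {3}, so T = 3.
U must be 1 (only option left).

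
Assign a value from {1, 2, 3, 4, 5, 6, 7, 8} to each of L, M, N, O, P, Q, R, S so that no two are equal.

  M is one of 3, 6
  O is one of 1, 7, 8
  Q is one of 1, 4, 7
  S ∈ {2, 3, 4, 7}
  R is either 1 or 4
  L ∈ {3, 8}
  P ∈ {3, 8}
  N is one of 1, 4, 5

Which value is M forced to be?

Among the 8 variables, 2 fits only S (and all 8 values in {1, 2, 3, 4, 5, 6, 7, 8} must be used), so S = 2.
The 7 still-open variables together cover exactly {1, 3, 4, 5, 6, 7, 8} — 7 values for 7 variables — and 5 appears only in N's list, so N = 5.
Among the 6 still-open variables, 6 fits only M (and all 6 values in {1, 3, 4, 6, 7, 8} must be used), so M = 6.

6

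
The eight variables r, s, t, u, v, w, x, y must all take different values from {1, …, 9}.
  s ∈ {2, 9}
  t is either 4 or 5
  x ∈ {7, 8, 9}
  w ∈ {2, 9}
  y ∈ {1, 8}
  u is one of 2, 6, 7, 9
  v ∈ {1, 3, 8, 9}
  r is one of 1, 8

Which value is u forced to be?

6

The 2 variables r and y are confined to {1, 8}, which locks those values in; drop them from v, x.
s and w between them cover only {2, 9} — a naked pair. Remove those values from u, v, x.
v's domain is down to {3}, so v = 3.
That leaves x = 7. So u can't be 7.
So u = 6.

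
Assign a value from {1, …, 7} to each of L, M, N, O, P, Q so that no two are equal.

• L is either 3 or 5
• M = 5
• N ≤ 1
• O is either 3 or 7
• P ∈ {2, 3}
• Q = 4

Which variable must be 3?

M must be 5 (only option left). Eliminate 5 elsewhere: L.
So 3 goes to L.

L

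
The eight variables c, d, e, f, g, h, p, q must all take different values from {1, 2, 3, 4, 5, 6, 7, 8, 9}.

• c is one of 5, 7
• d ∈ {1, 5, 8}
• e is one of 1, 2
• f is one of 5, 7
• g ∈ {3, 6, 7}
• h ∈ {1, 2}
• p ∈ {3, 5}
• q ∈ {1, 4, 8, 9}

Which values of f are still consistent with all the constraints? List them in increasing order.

5, 7

c and f between them cover only {5, 7} — a naked pair. Remove those values from d, g, p.
p must be 3 (only option left). Remove 3 from g.
g has just one choice, so g = 6.
e and h share exactly the 2 values {1, 2}; by pigeonhole those values go to them, so strike 1, 2 from d, q.
d must be 8 (only option left). Eliminate 8 elsewhere: q.
No further eliminations apply; f can still be any of 5, 7.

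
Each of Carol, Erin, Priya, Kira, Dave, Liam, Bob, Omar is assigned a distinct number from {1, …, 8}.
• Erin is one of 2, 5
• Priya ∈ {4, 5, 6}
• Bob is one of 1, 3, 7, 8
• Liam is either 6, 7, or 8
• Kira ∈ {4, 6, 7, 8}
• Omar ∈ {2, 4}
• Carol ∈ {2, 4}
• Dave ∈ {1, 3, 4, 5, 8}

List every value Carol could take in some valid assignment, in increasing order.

Carol and Omar between them cover only {2, 4} — a naked pair. Remove those values from Erin, Priya, Kira, Dave.
Erin has just one choice, so Erin = 5. Remove 5 from Priya, Dave.
Priya has just one choice, so Priya = 6. Eliminate 6 elsewhere: Kira, Liam.
Kira and Liam share exactly the 2 values {7, 8}; by pigeonhole those values go to them, so strike 7, 8 from Dave, Bob.
No further eliminations apply; Carol can still be any of 2, 4.

2, 4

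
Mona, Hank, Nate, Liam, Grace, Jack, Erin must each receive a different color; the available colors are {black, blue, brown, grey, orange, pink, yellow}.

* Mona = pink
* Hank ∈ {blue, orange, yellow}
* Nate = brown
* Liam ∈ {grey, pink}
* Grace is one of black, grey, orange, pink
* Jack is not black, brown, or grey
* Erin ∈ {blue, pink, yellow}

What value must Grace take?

black

Mona's domain is down to {pink}, so Mona = pink. Strike pink from Liam, Grace, Jack, Erin.
Nate has just one choice, so Nate = brown.
Liam must be grey (only option left). Eliminate grey elsewhere: Grace.
The 4 still-open variables together cover exactly {black, blue, orange, yellow} — 4 values for 4 variables — and black appears only in Grace's list, so Grace = black.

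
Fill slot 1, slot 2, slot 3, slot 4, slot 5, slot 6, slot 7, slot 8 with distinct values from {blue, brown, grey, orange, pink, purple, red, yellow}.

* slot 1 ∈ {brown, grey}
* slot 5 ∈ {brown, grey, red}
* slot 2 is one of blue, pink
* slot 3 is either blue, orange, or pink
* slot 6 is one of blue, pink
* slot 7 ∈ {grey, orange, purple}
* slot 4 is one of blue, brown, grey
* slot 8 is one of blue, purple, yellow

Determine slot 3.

orange

Among the 8 variables, red fits only slot 5 (and all 8 values in {blue, brown, grey, orange, pink, purple, red, yellow} must be used), so slot 5 = red.
The 7 still-open variables draw from only 7 values {blue, brown, grey, orange, pink, purple, yellow}, so each is used; only slot 8 can be yellow, hence slot 8 = yellow.
Among the 6 still-open variables, purple fits only slot 7 (and all 6 values in {blue, brown, grey, orange, pink, purple} must be used), so slot 7 = purple.
The 5 still-open variables together cover exactly {blue, brown, grey, orange, pink} — 5 values for 5 variables — and orange appears only in slot 3's list, so slot 3 = orange.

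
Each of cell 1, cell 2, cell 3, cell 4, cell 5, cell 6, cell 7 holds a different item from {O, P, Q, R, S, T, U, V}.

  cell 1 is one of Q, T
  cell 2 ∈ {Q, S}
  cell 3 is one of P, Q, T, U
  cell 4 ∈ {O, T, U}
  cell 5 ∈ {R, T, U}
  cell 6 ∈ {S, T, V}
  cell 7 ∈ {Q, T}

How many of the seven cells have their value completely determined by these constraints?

2

cell 1 and cell 7 between them cover only {Q, T} — a naked pair. Remove those values from cell 2, cell 3, cell 4, cell 5, cell 6.
cell 2's domain is down to {S}, so cell 2 = S. Strike S from cell 6.
cell 6's domain is down to {V}, so cell 6 = V.
Determined: cell 2=S, cell 6=V. The other cells each still have more than one consistent value. That makes 2.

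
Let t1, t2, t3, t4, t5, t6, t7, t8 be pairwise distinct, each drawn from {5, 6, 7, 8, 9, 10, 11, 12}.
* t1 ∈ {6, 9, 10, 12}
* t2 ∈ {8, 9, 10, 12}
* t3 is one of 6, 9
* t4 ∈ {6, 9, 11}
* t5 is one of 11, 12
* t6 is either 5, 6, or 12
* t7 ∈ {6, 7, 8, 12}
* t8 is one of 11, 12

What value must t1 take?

The 8 variables together cover exactly {5, 6, 7, 8, 9, 10, 11, 12} — 8 values for 8 variables — and 5 appears only in t6's list, so t6 = 5.
Among the 7 still-open variables, 7 fits only t7 (and all 7 values in {6, 7, 8, 9, 10, 11, 12} must be used), so t7 = 7.
The 6 still-open variables together cover exactly {6, 8, 9, 10, 11, 12} — 6 values for 6 variables — and 8 appears only in t2's list, so t2 = 8.
Among the 5 still-open variables, 10 fits only t1 (and all 5 values in {6, 9, 10, 11, 12} must be used), so t1 = 10.

10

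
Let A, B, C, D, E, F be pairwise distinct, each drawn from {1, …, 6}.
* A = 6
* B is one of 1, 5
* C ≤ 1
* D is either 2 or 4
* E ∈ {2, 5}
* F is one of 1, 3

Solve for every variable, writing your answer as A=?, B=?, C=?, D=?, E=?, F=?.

A must be 6 (only option left).
That leaves C = 1. Strike 1 from B, F.
F must be 3 (only option left).
B has just one choice, so B = 5. Eliminate 5 elsewhere: E.
E has just one choice, so E = 2. Eliminate 2 elsewhere: D.
D's domain is down to {4}, so D = 4.

A=6, B=5, C=1, D=4, E=2, F=3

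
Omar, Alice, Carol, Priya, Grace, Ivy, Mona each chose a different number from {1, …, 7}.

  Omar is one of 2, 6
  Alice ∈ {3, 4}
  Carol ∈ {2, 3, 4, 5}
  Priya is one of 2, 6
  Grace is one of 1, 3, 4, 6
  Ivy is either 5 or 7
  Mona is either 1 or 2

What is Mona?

1

The 7 variables together cover exactly {1, 2, 3, 4, 5, 6, 7} — 7 values for 7 variables — and 7 appears only in Ivy's list, so Ivy = 7.
The 6 still-open variables draw from only 6 values {1, 2, 3, 4, 5, 6}, so each is used; only Carol can be 5, hence Carol = 5.
Omar and Priya share exactly the 2 values {2, 6}; by pigeonhole those values go to them, so strike 2, 6 from Grace, Mona.
So Mona = 1.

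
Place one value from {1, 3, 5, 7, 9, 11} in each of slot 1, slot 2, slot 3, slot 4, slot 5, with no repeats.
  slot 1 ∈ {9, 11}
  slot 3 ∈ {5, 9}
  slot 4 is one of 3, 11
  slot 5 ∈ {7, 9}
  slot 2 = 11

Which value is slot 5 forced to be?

slot 2 has just one choice, so slot 2 = 11. So slot 1, slot 4 can't be 11.
slot 4 must be 3 (only option left).
slot 1 must be 9 (only option left). Remove 9 from slot 3, slot 5.
So slot 5 = 7.

7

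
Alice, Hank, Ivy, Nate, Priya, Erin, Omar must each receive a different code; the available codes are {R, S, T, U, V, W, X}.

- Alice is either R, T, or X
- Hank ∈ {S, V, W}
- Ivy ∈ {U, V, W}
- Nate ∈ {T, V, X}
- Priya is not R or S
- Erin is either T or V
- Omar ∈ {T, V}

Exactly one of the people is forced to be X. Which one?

The 7 variables draw from only 7 values {R, S, T, U, V, W, X}, so each is used; only Alice can be R, hence Alice = R.
The 6 still-open variables draw from only 6 values {S, T, U, V, W, X}, so each is used; only Hank can be S, hence Hank = S.
Erin and Omar between them cover only {T, V} — a naked pair. Remove those values from Ivy, Nate, Priya.
So X goes to Nate.

Nate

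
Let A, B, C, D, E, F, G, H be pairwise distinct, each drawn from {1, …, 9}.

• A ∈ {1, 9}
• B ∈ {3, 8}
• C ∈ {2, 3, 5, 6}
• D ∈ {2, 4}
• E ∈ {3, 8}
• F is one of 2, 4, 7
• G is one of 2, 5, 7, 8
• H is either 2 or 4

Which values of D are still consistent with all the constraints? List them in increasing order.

B and E share exactly the 2 values {3, 8}; by pigeonhole those values go to them, so strike 3, 8 from C, G.
D and H between them cover only {2, 4} — a naked pair. Remove those values from C, F, G.
F must be 7 (only option left). So G can't be 7.
That leaves G = 5. Remove 5 from C.
C has just one choice, so C = 6.
No further eliminations apply; D can still be any of 2, 4.

2, 4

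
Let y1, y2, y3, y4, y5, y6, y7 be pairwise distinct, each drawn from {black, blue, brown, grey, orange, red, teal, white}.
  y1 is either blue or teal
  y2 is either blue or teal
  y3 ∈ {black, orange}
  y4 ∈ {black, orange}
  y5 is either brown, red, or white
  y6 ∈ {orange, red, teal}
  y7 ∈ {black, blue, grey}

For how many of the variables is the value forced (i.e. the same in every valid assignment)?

y1 and y2 between them cover only {blue, teal} — a naked pair. Remove those values from y6, y7.
y3 and y4 share exactly the 2 values {black, orange}; by pigeonhole those values go to them, so strike black, orange from y6, y7.
y6's domain is down to {red}, so y6 = red. Strike red from y5.
That leaves y7 = grey.
Determined: y6=red, y7=grey. The other variables each still have more than one consistent value. That makes 2.

2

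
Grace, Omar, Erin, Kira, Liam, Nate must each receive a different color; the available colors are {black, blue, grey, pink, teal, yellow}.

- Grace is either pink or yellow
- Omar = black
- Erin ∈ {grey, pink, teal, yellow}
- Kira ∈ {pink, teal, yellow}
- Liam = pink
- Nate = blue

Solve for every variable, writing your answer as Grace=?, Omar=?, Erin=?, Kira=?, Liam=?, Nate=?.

Omar has just one choice, so Omar = black.
Liam must be pink (only option left). Strike pink from Grace, Erin, Kira.
Nate must be blue (only option left).
Grace's domain is down to {yellow}, so Grace = yellow. Eliminate yellow elsewhere: Erin, Kira.
Kira's domain is down to {teal}, so Kira = teal. Strike teal from Erin.
Erin must be grey (only option left).

Grace=yellow, Omar=black, Erin=grey, Kira=teal, Liam=pink, Nate=blue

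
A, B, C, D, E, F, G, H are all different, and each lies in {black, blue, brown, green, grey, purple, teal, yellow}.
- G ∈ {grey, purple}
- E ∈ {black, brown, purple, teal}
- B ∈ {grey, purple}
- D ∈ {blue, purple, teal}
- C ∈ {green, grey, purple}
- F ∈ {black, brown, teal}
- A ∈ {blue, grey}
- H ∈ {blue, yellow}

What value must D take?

teal

The 8 variables draw from only 8 values {black, blue, brown, green, grey, purple, teal, yellow}, so each is used; only C can be green, hence C = green.
Among the 7 still-open variables, yellow fits only H (and all 7 values in {black, blue, brown, grey, purple, teal, yellow} must be used), so H = yellow.
B and G between them cover only {grey, purple} — a naked pair. Remove those values from A, D, E.
A has just one choice, so A = blue. Remove blue from D.
So D = teal.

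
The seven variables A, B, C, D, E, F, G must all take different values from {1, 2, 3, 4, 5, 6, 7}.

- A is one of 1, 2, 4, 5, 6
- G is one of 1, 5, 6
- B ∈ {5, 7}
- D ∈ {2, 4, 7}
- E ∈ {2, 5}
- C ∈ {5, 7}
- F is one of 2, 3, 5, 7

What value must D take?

Among the 7 variables, 3 fits only F (and all 7 values in {1, 2, 3, 4, 5, 6, 7} must be used), so F = 3.
B and C between them cover only {5, 7} — a naked pair. Remove those values from A, D, E, G.
That leaves E = 2. So A, D can't be 2.
So D = 4.

4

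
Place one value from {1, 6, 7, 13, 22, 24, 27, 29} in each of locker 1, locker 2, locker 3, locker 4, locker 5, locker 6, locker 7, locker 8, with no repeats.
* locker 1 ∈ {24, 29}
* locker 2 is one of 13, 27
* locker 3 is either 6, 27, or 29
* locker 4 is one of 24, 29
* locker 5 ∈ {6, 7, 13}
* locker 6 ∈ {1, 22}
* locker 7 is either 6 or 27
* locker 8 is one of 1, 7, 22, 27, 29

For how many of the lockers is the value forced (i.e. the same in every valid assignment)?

2

The 2 variables locker 1 and locker 4 are confined to {24, 29}, which locks those values in; drop them from locker 3, locker 8.
The 2 variables locker 3 and locker 7 are confined to {6, 27}, which locks those values in; drop them from locker 2, locker 5, locker 8.
That leaves locker 2 = 13. Eliminate 13 elsewhere: locker 5.
locker 5's domain is down to {7}, so locker 5 = 7. Remove 7 from locker 8.
Determined: locker 2=13, locker 5=7. The other lockers each still have more than one consistent value. That makes 2.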